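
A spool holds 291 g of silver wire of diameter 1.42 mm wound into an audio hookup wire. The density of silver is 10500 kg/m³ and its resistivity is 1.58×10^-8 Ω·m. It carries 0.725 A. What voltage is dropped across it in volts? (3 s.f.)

0.127 V

A = π(d/2)² = π(7.1000e-04 m)² = 1.5837e-06 m²
L = m/(density·A) = 0.291/(10500×1.5837e-06) = 17.5 m
R = ρL/A = (1.58×10^-8)(17.5)/(1.5837e-06) = 0.1746 Ω
V = IR = 0.725 × 0.1746 = 0.127 V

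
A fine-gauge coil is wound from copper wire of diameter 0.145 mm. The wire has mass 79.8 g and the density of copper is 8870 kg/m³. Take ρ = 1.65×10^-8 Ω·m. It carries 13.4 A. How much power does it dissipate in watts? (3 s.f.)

97800 W

A = π(d/2)² = π(7.2500e-05 m)² = 1.6513e-08 m²
L = m/(density·A) = 0.0798/(8870×1.6513e-08) = 544.8 m
R = ρL/A = (1.65×10^-8)(544.8)/(1.6513e-08) = 544.4 Ω
P = I²R = (13.4)² × 544.4 = 97800 W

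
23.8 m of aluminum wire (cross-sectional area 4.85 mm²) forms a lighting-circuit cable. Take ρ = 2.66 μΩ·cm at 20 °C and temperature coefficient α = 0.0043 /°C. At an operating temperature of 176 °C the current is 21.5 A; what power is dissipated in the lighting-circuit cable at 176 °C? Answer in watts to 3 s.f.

101 W

ρ = 2.66 μΩ·cm = 2.66×10^-8 Ω·m
A = 4.85 mm² = 4.850e-06 m²
R₍20₎ = ρL/A = (2.66×10^-8)(23.8)/(4.850e-06) = 0.1305 Ω
R₍176₎ = R₍20₎(1 + αΔT) = 0.1305 × (1 + 0.0043×156) = 0.2181 Ω
P = I²R = (21.5)² × 0.2181 = 101 W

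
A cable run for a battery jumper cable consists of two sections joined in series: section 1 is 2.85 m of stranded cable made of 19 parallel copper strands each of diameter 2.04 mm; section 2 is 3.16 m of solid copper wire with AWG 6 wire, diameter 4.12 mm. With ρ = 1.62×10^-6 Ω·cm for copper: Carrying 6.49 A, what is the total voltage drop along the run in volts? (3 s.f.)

ρ = 1.62×10^-6 Ω·cm = 1.62×10^-8 Ω·m
Section 1: A_strand = π(1.0200e-03)² = 3.269e-06 m²; R₁ = ρL/(N·A_s) = (1.62×10^-8)(2.85)/(19×3.269e-06) = 7.435×10^-4 Ω
Section 2: A = π(4.12/2 mm)² = π(2.0600e-03 m)² = 1.333e-05 m²
R₂ = (1.62×10^-8)(3.16)/(1.333e-05) = 0.00384 Ω
R = R₁ + R₂ = 0.004583 Ω
V = IR = 6.49 × 0.004583 = 0.0297 V

0.0297 V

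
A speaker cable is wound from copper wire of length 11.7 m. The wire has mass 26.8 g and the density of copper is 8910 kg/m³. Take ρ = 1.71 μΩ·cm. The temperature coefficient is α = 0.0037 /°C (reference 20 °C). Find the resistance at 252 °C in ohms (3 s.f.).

ρ = 1.71 μΩ·cm = 1.71×10^-8 Ω·m
A = m/(density·L) = 0.0268/(8910×11.7) = 2.5708e-07 m²
R = ρL/A = (1.71×10^-8)(11.7)/(2.5708e-07) = 0.7782 Ω
R(252 °C) = 0.7782 × (1 + 0.0037×232) = 1.45 Ω

1.45 Ω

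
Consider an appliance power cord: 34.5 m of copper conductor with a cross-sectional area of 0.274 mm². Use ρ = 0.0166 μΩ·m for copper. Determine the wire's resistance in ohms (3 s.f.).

ρ = 0.0166 μΩ·m = 1.66×10^-8 Ω·m
A = 0.274 mm² = 2.740e-07 m²
R = ρL/A = (1.66×10^-8)(34.5 m)/(2.740e-07 m²) = 2.09 Ω

2.09 Ω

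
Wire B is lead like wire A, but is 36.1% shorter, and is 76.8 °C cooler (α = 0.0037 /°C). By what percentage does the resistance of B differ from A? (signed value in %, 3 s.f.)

-54.3%

R ∝ ρL/d² with ρ ∝ (1+αΔT), so R_B/R_A = (1 − 36.1/100) × (1 − 0.0037×76.8)
= 0.639 × 0.7158 = 0.4574
(R_B − R_A)/R_A = 0.4574 − 1 = -54.3%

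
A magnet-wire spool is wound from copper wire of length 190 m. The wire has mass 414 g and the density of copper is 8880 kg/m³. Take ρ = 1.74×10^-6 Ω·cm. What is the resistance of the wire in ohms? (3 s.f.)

13.5 Ω

ρ = 1.74×10^-6 Ω·cm = 1.74×10^-8 Ω·m
A = m/(density·L) = 0.414/(8880×190) = 2.4538e-07 m²
R = ρL/A = (1.74×10^-8)(190)/(2.4538e-07) = 13.5 Ω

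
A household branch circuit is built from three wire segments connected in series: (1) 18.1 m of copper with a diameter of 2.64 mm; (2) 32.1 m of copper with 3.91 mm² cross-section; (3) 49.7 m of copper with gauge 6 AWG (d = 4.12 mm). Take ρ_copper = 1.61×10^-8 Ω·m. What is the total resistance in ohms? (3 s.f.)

0.245 Ω

Seg 1: A = π(d/2)² = π(1.3200e-03 m)² = 5.474e-06 m²
R_1 = (1.61×10^-8)(18.1)/(5.474e-06) = 0.05324 Ω
Seg 2: A = 3.91 mm² = 3.910e-06 m²
R_2 = (1.61×10^-8)(32.1)/(3.910e-06) = 0.1322 Ω
Seg 3: A = π(4.12/2 mm)² = π(2.0600e-03 m)² = 1.333e-05 m²
R_3 = (1.61×10^-8)(49.7)/(1.333e-05) = 0.06002 Ω
R_total = R_1 + R_2 + R_3 = 0.245 Ω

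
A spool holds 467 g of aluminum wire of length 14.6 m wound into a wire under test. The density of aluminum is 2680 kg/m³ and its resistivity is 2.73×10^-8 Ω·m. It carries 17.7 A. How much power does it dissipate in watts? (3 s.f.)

A = m/(density·L) = 0.467/(2680×14.6) = 1.1935e-05 m²
R = ρL/A = (2.73×10^-8)(14.6)/(1.1935e-05) = 0.0334 Ω
P = I²R = (17.7)² × 0.0334 = 10.5 W

10.5 W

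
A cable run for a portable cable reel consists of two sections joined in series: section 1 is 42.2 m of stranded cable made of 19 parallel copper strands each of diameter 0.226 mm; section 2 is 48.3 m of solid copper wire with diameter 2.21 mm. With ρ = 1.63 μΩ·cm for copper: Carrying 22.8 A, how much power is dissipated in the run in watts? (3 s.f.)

ρ = 1.63 μΩ·cm = 1.63×10^-8 Ω·m
Section 1: A_strand = π(1.1300e-04)² = 4.011e-08 m²; R₁ = ρL/(N·A_s) = (1.63×10^-8)(42.2)/(19×4.011e-08) = 0.9025 Ω
Section 2: A = π(d/2)² = π(1.1050e-03 m)² = 3.836e-06 m²
R₂ = (1.63×10^-8)(48.3)/(3.836e-06) = 0.2052 Ω
R = R₁ + R₂ = 1.108 Ω
P = I²R = (22.8)² × 1.108 = 576 W

576 W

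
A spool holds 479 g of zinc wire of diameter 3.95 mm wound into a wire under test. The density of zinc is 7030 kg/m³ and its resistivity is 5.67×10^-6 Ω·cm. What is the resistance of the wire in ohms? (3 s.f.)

0.0257 Ω

ρ = 5.67×10^-6 Ω·cm = 5.67×10^-8 Ω·m
A = π(d/2)² = π(1.9750e-03 m)² = 1.2254e-05 m²
L = m/(density·A) = 0.479/(7030×1.2254e-05) = 5.56 m
R = ρL/A = (5.67×10^-8)(5.56)/(1.2254e-05) = 0.0257 Ω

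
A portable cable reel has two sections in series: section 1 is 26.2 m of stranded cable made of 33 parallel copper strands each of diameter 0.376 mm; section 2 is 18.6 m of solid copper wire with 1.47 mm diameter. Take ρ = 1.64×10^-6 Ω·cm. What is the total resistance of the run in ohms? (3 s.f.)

ρ = 1.64×10^-6 Ω·cm = 1.64×10^-8 Ω·m
Section 1: A_strand = π(1.8800e-04)² = 1.110e-07 m²; R₁ = ρL/(N·A_s) = (1.64×10^-8)(26.2)/(33×1.110e-07) = 0.1173 Ω
Section 2: A = π(d/2)² = π(7.3500e-04 m)² = 1.697e-06 m²
R₂ = (1.64×10^-8)(18.6)/(1.697e-06) = 0.1797 Ω
R = R₁ + R₂ = 0.297 Ω

0.297 Ω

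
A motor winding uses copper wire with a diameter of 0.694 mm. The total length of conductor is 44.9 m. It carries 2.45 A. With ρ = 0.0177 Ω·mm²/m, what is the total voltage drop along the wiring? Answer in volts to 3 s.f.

5.15 V

ρ = 0.0177 Ω·mm²/m = 1.77×10^-8 Ω·m
A = π(d/2)² = π(3.4700e-04 m)² = 3.783e-07 m²
R = ρL/A = (1.77×10^-8)(44.9)/(3.783e-07) = 2.101 Ω
V = IR = 2.45 × 2.101 = 5.15 V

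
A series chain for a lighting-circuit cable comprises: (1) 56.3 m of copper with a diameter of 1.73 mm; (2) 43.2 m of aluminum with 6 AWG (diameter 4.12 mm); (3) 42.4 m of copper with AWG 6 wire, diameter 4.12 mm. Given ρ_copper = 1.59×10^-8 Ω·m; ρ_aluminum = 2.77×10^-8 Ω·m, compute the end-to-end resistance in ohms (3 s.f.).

0.521 Ω

Seg 1: A = π(d/2)² = π(8.6500e-04 m)² = 2.351e-06 m²
R_1 = (1.59×10^-8)(56.3)/(2.351e-06) = 0.3808 Ω
Seg 2: A = π(4.12/2 mm)² = π(2.0600e-03 m)² = 1.333e-05 m²
R_2 = (2.77×10^-8)(43.2)/(1.333e-05) = 0.08976 Ω
Seg 3: A = π(4.12/2 mm)² = π(2.0600e-03 m)² = 1.333e-05 m²
R_3 = (1.59×10^-8)(42.4)/(1.333e-05) = 0.05057 Ω
R_total = R_1 + R_2 + R_3 = 0.521 Ω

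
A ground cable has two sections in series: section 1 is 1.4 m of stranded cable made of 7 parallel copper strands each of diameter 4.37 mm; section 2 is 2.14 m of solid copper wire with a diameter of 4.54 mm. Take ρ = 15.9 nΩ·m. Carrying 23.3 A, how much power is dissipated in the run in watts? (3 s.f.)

1.26 W

ρ = 15.9 nΩ·m = 1.59×10^-8 Ω·m
Section 1: A_strand = π(2.1850e-03)² = 1.500e-05 m²; R₁ = ρL/(N·A_s) = (1.59×10^-8)(1.4)/(7×1.500e-05) = 2.120×10^-4 Ω
Section 2: A = π(d/2)² = π(2.2700e-03 m)² = 1.619e-05 m²
R₂ = (1.59×10^-8)(2.14)/(1.619e-05) = 0.002102 Ω
R = R₁ + R₂ = 0.002314 Ω
P = I²R = (23.3)² × 0.002314 = 1.26 W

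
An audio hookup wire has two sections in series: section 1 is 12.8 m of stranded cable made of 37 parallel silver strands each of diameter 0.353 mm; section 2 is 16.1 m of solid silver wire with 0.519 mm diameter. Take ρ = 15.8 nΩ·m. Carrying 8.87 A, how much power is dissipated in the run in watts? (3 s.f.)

ρ = 15.8 nΩ·m = 1.58×10^-8 Ω·m
Section 1: A_strand = π(1.7650e-04)² = 9.787e-08 m²; R₁ = ρL/(N·A_s) = (1.58×10^-8)(12.8)/(37×9.787e-08) = 0.05585 Ω
Section 2: A = π(d/2)² = π(2.5950e-04 m)² = 2.116e-07 m²
R₂ = (1.58×10^-8)(16.1)/(2.116e-07) = 1.202 Ω
R = R₁ + R₂ = 1.258 Ω
P = I²R = (8.87)² × 1.258 = 99.0 W

99.0 W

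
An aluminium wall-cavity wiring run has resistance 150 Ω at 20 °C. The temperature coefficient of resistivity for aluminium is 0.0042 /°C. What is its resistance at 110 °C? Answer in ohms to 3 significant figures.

ΔT = 110 − 20 = 90 °C
R = R₀(1 + αΔT) = 150 × (1 + 0.0042×90) = 150 × 1.378 = 207 Ω

207 Ω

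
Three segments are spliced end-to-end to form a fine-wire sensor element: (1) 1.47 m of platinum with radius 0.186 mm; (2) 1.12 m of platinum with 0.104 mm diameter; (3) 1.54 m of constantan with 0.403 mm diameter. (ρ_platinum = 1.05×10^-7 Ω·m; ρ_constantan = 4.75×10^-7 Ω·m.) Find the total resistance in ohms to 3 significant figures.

Seg 1: A = πr² = π(1.8600e-04 m)² = 1.087e-07 m²
R_1 = (1.05×10^-7)(1.47)/(1.087e-07) = 1.42 Ω
Seg 2: A = π(d/2)² = π(5.2000e-05 m)² = 8.495e-09 m²
R_2 = (1.05×10^-7)(1.12)/(8.495e-09) = 13.84 Ω
Seg 3: A = π(d/2)² = π(2.0150e-04 m)² = 1.276e-07 m²
R_3 = (4.75×10^-7)(1.54)/(1.276e-07) = 5.735 Ω
R_total = R_1 + R_2 + R_3 = 21.0 Ω

21.0 Ω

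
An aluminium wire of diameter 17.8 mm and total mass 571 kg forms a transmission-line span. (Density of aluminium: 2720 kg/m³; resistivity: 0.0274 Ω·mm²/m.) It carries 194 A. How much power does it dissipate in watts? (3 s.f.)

3500 W

ρ = 0.0274 Ω·mm²/m = 2.74×10^-8 Ω·m
A = π(d/2)² = π(8.9000e-03 m)² = 2.4885e-04 m²
L = m/(density·A) = 571/(2720×2.4885e-04) = 843.6 m
R = ρL/A = (2.74×10^-8)(843.6)/(2.4885e-04) = 0.09289 Ω
P = I²R = (194)² × 0.09289 = 3500 W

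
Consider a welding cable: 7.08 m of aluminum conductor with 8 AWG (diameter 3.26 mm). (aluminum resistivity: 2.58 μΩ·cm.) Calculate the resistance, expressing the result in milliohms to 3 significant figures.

ρ = 2.58 μΩ·cm = 2.58×10^-8 Ω·m
A = π(3.26/2 mm)² = π(1.6300e-03 m)² = 8.347e-06 m²
R = ρL/A = (2.58×10^-8)(7.08 m)/(8.347e-06 m²) = 21.9 mΩ

21.9 mΩ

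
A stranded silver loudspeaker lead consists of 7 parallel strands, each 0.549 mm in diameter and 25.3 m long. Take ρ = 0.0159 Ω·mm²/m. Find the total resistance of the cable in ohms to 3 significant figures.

0.243 Ω

ρ = 0.0159 Ω·mm²/m = 1.59×10^-8 Ω·m
A_strand = π(2.7450e-04 m)² = 2.367e-07 m²
R_strand = ρL/A = (1.59×10^-8)(25.3)/(2.367e-07) = 1.699 Ω
R_total = R_strand/N = 1.699/7 = 0.243 Ω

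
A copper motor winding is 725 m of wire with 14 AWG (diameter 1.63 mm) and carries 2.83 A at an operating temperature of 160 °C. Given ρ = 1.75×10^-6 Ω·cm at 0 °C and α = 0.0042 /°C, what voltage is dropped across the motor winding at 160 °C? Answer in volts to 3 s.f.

ρ = 1.75×10^-6 Ω·cm = 1.75×10^-8 Ω·m
A = π(1.63/2 mm)² = π(8.1500e-04 m)² = 2.087e-06 m²
R₍0₎ = ρL/A = (1.75×10^-8)(725)/(2.087e-06) = 6.08 Ω
R₍160₎ = R₍0₎(1 + αΔT) = 6.08 × (1 + 0.0042×160) = 10.17 Ω
V = IR = 2.83 × 10.17 = 28.8 V

28.8 V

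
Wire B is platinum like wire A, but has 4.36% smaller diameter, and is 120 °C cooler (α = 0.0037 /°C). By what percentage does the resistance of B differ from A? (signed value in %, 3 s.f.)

-39.2%

R ∝ ρL/d² with ρ ∝ (1+αΔT), so R_B/R_A = (1 − 4.36/100)⁻² × (1 − 0.0037×120)
= 1.093 × 0.556 = 0.6079
(R_B − R_A)/R_A = 0.6079 − 1 = -39.2%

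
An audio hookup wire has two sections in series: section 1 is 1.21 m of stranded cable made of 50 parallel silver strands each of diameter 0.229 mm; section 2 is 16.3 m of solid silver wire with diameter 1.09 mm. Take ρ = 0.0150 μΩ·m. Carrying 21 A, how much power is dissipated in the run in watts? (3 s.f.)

119 W

ρ = 0.0150 μΩ·m = 1.50×10^-8 Ω·m
Section 1: A_strand = π(1.1450e-04)² = 4.119e-08 m²; R₁ = ρL/(N·A_s) = (1.50×10^-8)(1.21)/(50×4.119e-08) = 0.008813 Ω
Section 2: A = π(d/2)² = π(5.4500e-04 m)² = 9.331e-07 m²
R₂ = (1.50×10^-8)(16.3)/(9.331e-07) = 0.262 Ω
R = R₁ + R₂ = 0.2708 Ω
P = I²R = (21)² × 0.2708 = 119 W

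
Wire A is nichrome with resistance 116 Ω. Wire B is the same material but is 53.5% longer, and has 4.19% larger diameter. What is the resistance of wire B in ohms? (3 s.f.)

R ∝ L/d², so R_B/R_A = (1 + 53.5/100) × (1 + 4.19/100)⁻²
= 1.535 × 0.9212 = 1.414
R_B = 1.414 × 116 = 164 Ω

164 Ω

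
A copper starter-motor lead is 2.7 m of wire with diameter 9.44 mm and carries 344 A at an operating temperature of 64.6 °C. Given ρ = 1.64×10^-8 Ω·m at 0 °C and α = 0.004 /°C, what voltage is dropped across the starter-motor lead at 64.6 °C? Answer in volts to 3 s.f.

0.274 V

A = π(d/2)² = π(4.7200e-03 m)² = 6.999e-05 m²
R₍0₎ = ρL/A = (1.64×10^-8)(2.7)/(6.999e-05) = 6.327×10^-4 Ω
R₍64.6₎ = R₍0₎(1 + αΔT) = 6.327×10^-4 × (1 + 0.004×64.6) = 7.961×10^-4 Ω
V = IR = 344 × 7.961×10^-4 = 0.274 V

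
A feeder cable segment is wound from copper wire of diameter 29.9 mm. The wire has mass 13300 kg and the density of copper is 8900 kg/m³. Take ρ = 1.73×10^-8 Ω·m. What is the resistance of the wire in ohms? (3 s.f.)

0.0524 Ω

A = π(d/2)² = π(1.4950e-02 m)² = 7.0215e-04 m²
L = m/(density·A) = 13300/(8900×7.0215e-04) = 2128 m
R = ρL/A = (1.73×10^-8)(2128)/(7.0215e-04) = 0.0524 Ω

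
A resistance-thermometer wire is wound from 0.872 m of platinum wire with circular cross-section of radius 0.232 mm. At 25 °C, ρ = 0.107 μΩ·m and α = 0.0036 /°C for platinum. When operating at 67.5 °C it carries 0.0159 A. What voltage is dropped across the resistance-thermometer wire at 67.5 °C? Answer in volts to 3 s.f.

ρ = 0.107 μΩ·m = 1.07×10^-7 Ω·m
A = πr² = π(2.3200e-04 m)² = 1.691e-07 m²
R₍25₎ = ρL/A = (1.07×10^-7)(0.872)/(1.691e-07) = 0.5518 Ω
R₍67.5₎ = R₍25₎(1 + αΔT) = 0.5518 × (1 + 0.0036×42.5) = 0.6362 Ω
V = IR = 0.0159 × 0.6362 = 0.0101 V

0.0101 V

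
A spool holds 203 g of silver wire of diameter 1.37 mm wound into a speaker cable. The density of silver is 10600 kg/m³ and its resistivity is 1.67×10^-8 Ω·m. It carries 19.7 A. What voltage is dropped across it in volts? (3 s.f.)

A = π(d/2)² = π(6.8500e-04 m)² = 1.4741e-06 m²
L = m/(density·A) = 0.203/(10600×1.4741e-06) = 12.99 m
R = ρL/A = (1.67×10^-8)(12.99)/(1.4741e-06) = 0.1472 Ω
V = IR = 19.7 × 0.1472 = 2.90 V

2.90 V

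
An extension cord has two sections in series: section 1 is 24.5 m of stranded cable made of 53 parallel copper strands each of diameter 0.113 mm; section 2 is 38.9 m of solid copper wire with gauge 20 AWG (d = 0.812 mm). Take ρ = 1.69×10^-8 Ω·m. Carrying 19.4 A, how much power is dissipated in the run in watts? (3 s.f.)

Section 1: A_strand = π(5.6500e-05)² = 1.003e-08 m²; R₁ = ρL/(N·A_s) = (1.69×10^-8)(24.5)/(53×1.003e-08) = 0.779 Ω
Section 2: A = π(0.812/2 mm)² = π(4.0600e-04 m)² = 5.178e-07 m²
R₂ = (1.69×10^-8)(38.9)/(5.178e-07) = 1.27 Ω
R = R₁ + R₂ = 2.048 Ω
P = I²R = (19.4)² × 2.048 = 771 W

771 W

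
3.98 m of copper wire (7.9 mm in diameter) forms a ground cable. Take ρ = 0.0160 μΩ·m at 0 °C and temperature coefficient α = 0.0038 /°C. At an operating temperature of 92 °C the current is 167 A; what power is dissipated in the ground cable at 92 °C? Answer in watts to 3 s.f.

48.9 W

ρ = 0.0160 μΩ·m = 1.60×10^-8 Ω·m
A = π(d/2)² = π(3.9500e-03 m)² = 4.902e-05 m²
R₍0₎ = ρL/A = (1.60×10^-8)(3.98)/(4.902e-05) = 0.001299 Ω
R₍92₎ = R₍0₎(1 + αΔT) = 0.001299 × (1 + 0.0038×92) = 0.001753 Ω
P = I²R = (167)² × 0.001753 = 48.9 W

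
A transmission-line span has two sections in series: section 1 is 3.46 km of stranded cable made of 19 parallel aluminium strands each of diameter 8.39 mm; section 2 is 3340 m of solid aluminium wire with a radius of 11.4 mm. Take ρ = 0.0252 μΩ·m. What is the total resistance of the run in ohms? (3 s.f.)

ρ = 0.0252 μΩ·m = 2.52×10^-8 Ω·m
Section 1: A_strand = π(4.1950e-03)² = 5.529e-05 m²; R₁ = ρL/(N·A_s) = (2.52×10^-8)(3460)/(19×5.529e-05) = 0.08301 Ω
Section 2: A = πr² = π(1.1400e-02 m)² = 4.083e-04 m²
R₂ = (2.52×10^-8)(3340)/(4.083e-04) = 0.2062 Ω
R = R₁ + R₂ = 0.289 Ω

0.289 Ω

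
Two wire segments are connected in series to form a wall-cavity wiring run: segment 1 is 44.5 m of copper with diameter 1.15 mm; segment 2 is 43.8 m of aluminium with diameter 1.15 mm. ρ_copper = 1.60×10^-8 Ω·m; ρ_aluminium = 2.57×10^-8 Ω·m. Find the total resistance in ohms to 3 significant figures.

1.77 Ω

Segment 1: A = π(d/2)² = π(5.7500e-04 m)² = 1.039e-06 m²
R₁ = ρL/A = (1.60×10^-8)(44.5)/(1.039e-06) = 0.6855 Ω
R₂ = (2.57×10^-8)(43.8)/(1.039e-06) = 1.084 Ω
R = R₁ + R₂ = 1.77 Ω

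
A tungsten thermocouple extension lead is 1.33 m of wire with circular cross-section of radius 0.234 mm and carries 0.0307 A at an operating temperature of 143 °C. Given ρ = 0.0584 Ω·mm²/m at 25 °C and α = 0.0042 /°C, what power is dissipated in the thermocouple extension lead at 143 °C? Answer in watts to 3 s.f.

ρ = 0.0584 Ω·mm²/m = 5.84×10^-8 Ω·m
A = πr² = π(2.3400e-04 m)² = 1.720e-07 m²
R₍25₎ = ρL/A = (5.84×10^-8)(1.33)/(1.720e-07) = 0.4515 Ω
R₍143₎ = R₍25₎(1 + αΔT) = 0.4515 × (1 + 0.0042×118) = 0.6753 Ω
P = I²R = (0.0307)² × 0.6753 = 6.36×10^-4 W

6.36×10^-4 W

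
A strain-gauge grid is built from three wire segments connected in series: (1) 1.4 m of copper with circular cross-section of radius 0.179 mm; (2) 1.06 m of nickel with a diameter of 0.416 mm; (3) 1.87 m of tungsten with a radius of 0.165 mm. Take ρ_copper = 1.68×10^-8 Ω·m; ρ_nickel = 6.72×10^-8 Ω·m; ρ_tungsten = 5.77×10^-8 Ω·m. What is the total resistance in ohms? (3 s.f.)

2.02 Ω

Seg 1: A = πr² = π(1.7900e-04 m)² = 1.007e-07 m²
R_1 = (1.68×10^-8)(1.4)/(1.007e-07) = 0.2337 Ω
Seg 2: A = π(d/2)² = π(2.0800e-04 m)² = 1.359e-07 m²
R_2 = (6.72×10^-8)(1.06)/(1.359e-07) = 0.5241 Ω
Seg 3: A = πr² = π(1.6500e-04 m)² = 8.553e-08 m²
R_3 = (5.77×10^-8)(1.87)/(8.553e-08) = 1.262 Ω
R_total = R_1 + R_2 + R_3 = 2.02 Ω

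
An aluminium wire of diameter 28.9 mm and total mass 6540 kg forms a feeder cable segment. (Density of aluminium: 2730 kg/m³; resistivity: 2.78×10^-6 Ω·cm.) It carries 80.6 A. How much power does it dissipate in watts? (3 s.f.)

ρ = 2.78×10^-6 Ω·cm = 2.78×10^-8 Ω·m
A = π(d/2)² = π(1.4450e-02 m)² = 6.5597e-04 m²
L = m/(density·A) = 6540/(2730×6.5597e-04) = 3652 m
R = ρL/A = (2.78×10^-8)(3652)/(6.5597e-04) = 0.1548 Ω
P = I²R = (80.6)² × 0.1548 = 1010 W

1010 W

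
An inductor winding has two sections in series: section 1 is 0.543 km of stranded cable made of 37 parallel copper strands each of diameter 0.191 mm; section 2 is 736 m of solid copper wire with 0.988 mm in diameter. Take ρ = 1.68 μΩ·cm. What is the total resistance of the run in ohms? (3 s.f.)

24.7 Ω

ρ = 1.68 μΩ·cm = 1.68×10^-8 Ω·m
Section 1: A_strand = π(9.5500e-05)² = 2.865e-08 m²; R₁ = ρL/(N·A_s) = (1.68×10^-8)(543)/(37×2.865e-08) = 8.605 Ω
Section 2: A = π(d/2)² = π(4.9400e-04 m)² = 7.667e-07 m²
R₂ = (1.68×10^-8)(736)/(7.667e-07) = 16.13 Ω
R = R₁ + R₂ = 24.7 Ω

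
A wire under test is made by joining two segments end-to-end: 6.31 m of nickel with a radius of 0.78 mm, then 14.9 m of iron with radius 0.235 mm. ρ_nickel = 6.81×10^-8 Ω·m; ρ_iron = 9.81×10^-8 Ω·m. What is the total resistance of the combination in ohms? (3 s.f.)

Segment 1: A = πr² = π(7.8000e-04 m)² = 1.911e-06 m²
R₁ = ρL/A = (6.81×10^-8)(6.31)/(1.911e-06) = 0.2248 Ω
Segment 2: A = πr² = π(2.3500e-04 m)² = 1.735e-07 m²
R₂ = (9.81×10^-8)(14.9)/(1.735e-07) = 8.425 Ω
R = R₁ + R₂ = 8.65 Ω

8.65 Ω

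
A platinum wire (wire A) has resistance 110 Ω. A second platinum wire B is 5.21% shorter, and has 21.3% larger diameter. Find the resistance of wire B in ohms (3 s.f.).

R ∝ L/d², so R_B/R_A = (1 − 5.21/100) × (1 + 21.3/100)⁻²
= 0.9479 × 0.6796 = 0.6442
R_B = 0.6442 × 110 = 70.9 Ω

70.9 Ω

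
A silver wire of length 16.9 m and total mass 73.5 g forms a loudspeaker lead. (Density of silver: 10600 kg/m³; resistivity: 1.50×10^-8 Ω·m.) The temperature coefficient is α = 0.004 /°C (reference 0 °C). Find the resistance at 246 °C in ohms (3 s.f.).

1.23 Ω

A = m/(density·L) = 0.0735/(10600×16.9) = 4.1029e-07 m²
R = ρL/A = (1.50×10^-8)(16.9)/(4.1029e-07) = 0.6179 Ω
R(246 °C) = 0.6179 × (1 + 0.004×246) = 1.23 Ω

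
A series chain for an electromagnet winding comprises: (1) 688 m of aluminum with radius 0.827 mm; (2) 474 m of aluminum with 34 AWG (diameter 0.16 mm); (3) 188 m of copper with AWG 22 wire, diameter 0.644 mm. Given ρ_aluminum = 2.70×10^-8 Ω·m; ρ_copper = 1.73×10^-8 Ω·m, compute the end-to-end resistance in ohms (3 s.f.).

Seg 1: A = πr² = π(8.2700e-04 m)² = 2.149e-06 m²
R_1 = (2.70×10^-8)(688)/(2.149e-06) = 8.646 Ω
Seg 2: A = π(0.16/2 mm)² = π(8.0000e-05 m)² = 2.011e-08 m²
R_2 = (2.70×10^-8)(474)/(2.011e-08) = 636.5 Ω
Seg 3: A = π(0.644/2 mm)² = π(3.2200e-04 m)² = 3.257e-07 m²
R_3 = (1.73×10^-8)(188)/(3.257e-07) = 9.985 Ω
R_total = R_1 + R_2 + R_3 = 655 Ω

655 Ω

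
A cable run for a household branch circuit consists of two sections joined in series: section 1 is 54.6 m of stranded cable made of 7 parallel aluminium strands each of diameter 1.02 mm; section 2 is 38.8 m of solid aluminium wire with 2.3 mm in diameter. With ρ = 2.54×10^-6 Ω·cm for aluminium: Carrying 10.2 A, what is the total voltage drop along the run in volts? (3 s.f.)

ρ = 2.54×10^-6 Ω·cm = 2.54×10^-8 Ω·m
Section 1: A_strand = π(5.1000e-04)² = 8.171e-07 m²; R₁ = ρL/(N·A_s) = (2.54×10^-8)(54.6)/(7×8.171e-07) = 0.2425 Ω
Section 2: A = π(d/2)² = π(1.1500e-03 m)² = 4.155e-06 m²
R₂ = (2.54×10^-8)(38.8)/(4.155e-06) = 0.2372 Ω
R = R₁ + R₂ = 0.4797 Ω
V = IR = 10.2 × 0.4797 = 4.89 V

4.89 V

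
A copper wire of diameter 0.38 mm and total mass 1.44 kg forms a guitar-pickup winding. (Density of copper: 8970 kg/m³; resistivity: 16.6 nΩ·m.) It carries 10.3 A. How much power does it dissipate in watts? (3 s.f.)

ρ = 16.6 nΩ·m = 1.66×10^-8 Ω·m
A = π(d/2)² = π(1.9000e-04 m)² = 1.1341e-07 m²
L = m/(density·A) = 1.44/(8970×1.1341e-07) = 1416 m
R = ρL/A = (1.66×10^-8)(1416)/(1.1341e-07) = 207.2 Ω
P = I²R = (10.3)² × 207.2 = 22000 W

22000 W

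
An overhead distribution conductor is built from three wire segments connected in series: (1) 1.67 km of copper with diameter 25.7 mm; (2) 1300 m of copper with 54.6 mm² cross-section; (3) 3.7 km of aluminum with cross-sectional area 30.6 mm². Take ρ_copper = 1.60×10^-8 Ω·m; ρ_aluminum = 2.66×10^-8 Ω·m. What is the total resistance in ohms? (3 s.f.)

Seg 1: A = π(d/2)² = π(1.2850e-02 m)² = 5.187e-04 m²
R_1 = (1.60×10^-8)(1670)/(5.187e-04) = 0.05151 Ω
Seg 2: A = 54.6 mm² = 5.460e-05 m²
R_2 = (1.60×10^-8)(1300)/(5.460e-05) = 0.381 Ω
Seg 3: A = 30.6 mm² = 3.060e-05 m²
R_3 = (2.66×10^-8)(3700)/(3.060e-05) = 3.216 Ω
R_total = R_1 + R_2 + R_3 = 3.65 Ω

3.65 Ω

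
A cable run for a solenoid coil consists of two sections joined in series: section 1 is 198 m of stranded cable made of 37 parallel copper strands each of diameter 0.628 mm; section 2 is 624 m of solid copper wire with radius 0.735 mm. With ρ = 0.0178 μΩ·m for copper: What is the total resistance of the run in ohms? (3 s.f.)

ρ = 0.0178 μΩ·m = 1.78×10^-8 Ω·m
Section 1: A_strand = π(3.1400e-04)² = 3.097e-07 m²; R₁ = ρL/(N·A_s) = (1.78×10^-8)(198)/(37×3.097e-07) = 0.3075 Ω
Section 2: A = πr² = π(7.3500e-04 m)² = 1.697e-06 m²
R₂ = (1.78×10^-8)(624)/(1.697e-06) = 6.545 Ω
R = R₁ + R₂ = 6.85 Ω

6.85 Ω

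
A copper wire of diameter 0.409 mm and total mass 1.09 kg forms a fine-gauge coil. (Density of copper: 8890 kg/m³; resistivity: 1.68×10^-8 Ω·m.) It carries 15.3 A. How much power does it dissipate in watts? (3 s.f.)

A = π(d/2)² = π(2.0450e-04 m)² = 1.3138e-07 m²
L = m/(density·A) = 1.09/(8890×1.3138e-07) = 933.2 m
R = ρL/A = (1.68×10^-8)(933.2)/(1.3138e-07) = 119.3 Ω
P = I²R = (15.3)² × 119.3 = 27900 W

27900 W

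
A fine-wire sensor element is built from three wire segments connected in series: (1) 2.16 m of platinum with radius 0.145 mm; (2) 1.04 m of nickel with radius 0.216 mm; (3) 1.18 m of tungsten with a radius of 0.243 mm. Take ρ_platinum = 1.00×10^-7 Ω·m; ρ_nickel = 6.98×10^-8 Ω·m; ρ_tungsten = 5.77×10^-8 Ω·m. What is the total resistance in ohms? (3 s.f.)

4.13 Ω

Seg 1: A = πr² = π(1.4500e-04 m)² = 6.605e-08 m²
R_1 = (1.00×10^-7)(2.16)/(6.605e-08) = 3.27 Ω
Seg 2: A = πr² = π(2.1600e-04 m)² = 1.466e-07 m²
R_2 = (6.98×10^-8)(1.04)/(1.466e-07) = 0.4953 Ω
Seg 3: A = πr² = π(2.4300e-04 m)² = 1.855e-07 m²
R_3 = (5.77×10^-8)(1.18)/(1.855e-07) = 0.367 Ω
R_total = R_1 + R_2 + R_3 = 4.13 Ω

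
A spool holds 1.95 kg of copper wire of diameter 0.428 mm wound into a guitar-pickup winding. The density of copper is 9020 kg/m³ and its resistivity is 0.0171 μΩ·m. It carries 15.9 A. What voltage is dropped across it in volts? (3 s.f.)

ρ = 0.0171 μΩ·m = 1.71×10^-8 Ω·m
A = π(d/2)² = π(2.1400e-04 m)² = 1.4387e-07 m²
L = m/(density·A) = 1.95/(9020×1.4387e-07) = 1503 m
R = ρL/A = (1.71×10^-8)(1503)/(1.4387e-07) = 178.6 Ω
V = IR = 15.9 × 178.6 = 2840 V

2840 V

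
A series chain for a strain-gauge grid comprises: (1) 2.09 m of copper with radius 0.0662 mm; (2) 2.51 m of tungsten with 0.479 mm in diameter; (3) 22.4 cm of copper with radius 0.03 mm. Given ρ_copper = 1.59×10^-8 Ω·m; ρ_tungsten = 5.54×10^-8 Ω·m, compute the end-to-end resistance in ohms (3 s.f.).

4.44 Ω

Seg 1: A = πr² = π(6.6200e-05 m)² = 1.377e-08 m²
R_1 = (1.59×10^-8)(2.09)/(1.377e-08) = 2.414 Ω
Seg 2: A = π(d/2)² = π(2.3950e-04 m)² = 1.802e-07 m²
R_2 = (5.54×10^-8)(2.51)/(1.802e-07) = 0.7717 Ω
Seg 3: A = πr² = π(3.0000e-05 m)² = 2.827e-09 m²
R_3 = (1.59×10^-8)(0.224)/(2.827e-09) = 1.26 Ω
R_total = R_1 + R_2 + R_3 = 4.44 Ω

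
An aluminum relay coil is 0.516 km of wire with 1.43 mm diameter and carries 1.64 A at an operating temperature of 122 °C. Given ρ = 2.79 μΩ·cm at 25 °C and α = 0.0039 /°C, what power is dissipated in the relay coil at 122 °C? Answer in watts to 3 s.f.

33.2 W

ρ = 2.79 μΩ·cm = 2.79×10^-8 Ω·m
A = π(d/2)² = π(7.1500e-04 m)² = 1.606e-06 m²
R₍25₎ = ρL/A = (2.79×10^-8)(516)/(1.606e-06) = 8.964 Ω
R₍122₎ = R₍25₎(1 + αΔT) = 8.964 × (1 + 0.0039×97) = 12.35 Ω
P = I²R = (1.64)² × 12.35 = 33.2 W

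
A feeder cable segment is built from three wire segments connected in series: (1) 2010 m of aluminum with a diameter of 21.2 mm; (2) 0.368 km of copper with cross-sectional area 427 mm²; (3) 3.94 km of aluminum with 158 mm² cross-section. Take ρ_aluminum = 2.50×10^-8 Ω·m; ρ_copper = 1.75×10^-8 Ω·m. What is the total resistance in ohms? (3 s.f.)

0.781 Ω

Seg 1: A = π(d/2)² = π(1.0600e-02 m)² = 3.530e-04 m²
R_1 = (2.50×10^-8)(2010)/(3.530e-04) = 0.1424 Ω
Seg 2: A = 427 mm² = 4.270e-04 m²
R_2 = (1.75×10^-8)(368)/(4.270e-04) = 0.01508 Ω
Seg 3: A = 158 mm² = 1.580e-04 m²
R_3 = (2.50×10^-8)(3940)/(1.580e-04) = 0.6234 Ω
R_total = R_1 + R_2 + R_3 = 0.781 Ω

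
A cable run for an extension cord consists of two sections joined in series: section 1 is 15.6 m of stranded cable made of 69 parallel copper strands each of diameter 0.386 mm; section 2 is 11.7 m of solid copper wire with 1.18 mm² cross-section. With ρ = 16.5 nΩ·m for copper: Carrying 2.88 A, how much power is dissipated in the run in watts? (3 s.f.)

1.62 W

ρ = 16.5 nΩ·m = 1.65×10^-8 Ω·m
Section 1: A_strand = π(1.9300e-04)² = 1.170e-07 m²; R₁ = ρL/(N·A_s) = (1.65×10^-8)(15.6)/(69×1.170e-07) = 0.03188 Ω
Section 2: A = 1.18 mm² = 1.180e-06 m²
R₂ = (1.65×10^-8)(11.7)/(1.180e-06) = 0.1636 Ω
R = R₁ + R₂ = 0.1955 Ω
P = I²R = (2.88)² × 0.1955 = 1.62 W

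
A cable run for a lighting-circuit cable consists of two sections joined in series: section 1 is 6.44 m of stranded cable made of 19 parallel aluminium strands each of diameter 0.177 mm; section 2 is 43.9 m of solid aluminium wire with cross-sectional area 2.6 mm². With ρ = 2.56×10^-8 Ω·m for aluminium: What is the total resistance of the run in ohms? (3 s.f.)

0.785 Ω

Section 1: A_strand = π(8.8500e-05)² = 2.461e-08 m²; R₁ = ρL/(N·A_s) = (2.56×10^-8)(6.44)/(19×2.461e-08) = 0.3526 Ω
Section 2: A = 2.6 mm² = 2.600e-06 m²
R₂ = (2.56×10^-8)(43.9)/(2.600e-06) = 0.4322 Ω
R = R₁ + R₂ = 0.785 Ω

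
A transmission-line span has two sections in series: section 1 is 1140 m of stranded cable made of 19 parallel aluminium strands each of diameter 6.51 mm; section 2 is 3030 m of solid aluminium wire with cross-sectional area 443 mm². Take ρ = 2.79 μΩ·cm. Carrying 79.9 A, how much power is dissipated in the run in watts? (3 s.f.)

ρ = 2.79 μΩ·cm = 2.79×10^-8 Ω·m
Section 1: A_strand = π(3.2550e-03)² = 3.329e-05 m²; R₁ = ρL/(N·A_s) = (2.79×10^-8)(1140)/(19×3.329e-05) = 0.05029 Ω
Section 2: A = 443 mm² = 4.430e-04 m²
R₂ = (2.79×10^-8)(3030)/(4.430e-04) = 0.1908 Ω
R = R₁ + R₂ = 0.2411 Ω
P = I²R = (79.9)² × 0.2411 = 1540 W

1540 W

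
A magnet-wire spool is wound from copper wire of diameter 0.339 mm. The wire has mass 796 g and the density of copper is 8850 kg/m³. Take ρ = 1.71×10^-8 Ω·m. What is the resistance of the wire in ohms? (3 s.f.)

189 Ω

A = π(d/2)² = π(1.6950e-04 m)² = 9.0259e-08 m²
L = m/(density·A) = 0.796/(8850×9.0259e-08) = 996.5 m
R = ρL/A = (1.71×10^-8)(996.5)/(9.0259e-08) = 189 Ω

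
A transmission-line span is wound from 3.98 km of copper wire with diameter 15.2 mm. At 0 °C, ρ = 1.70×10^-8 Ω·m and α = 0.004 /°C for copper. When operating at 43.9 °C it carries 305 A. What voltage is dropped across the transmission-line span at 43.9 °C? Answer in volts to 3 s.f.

134 V

A = π(d/2)² = π(7.6000e-03 m)² = 1.815e-04 m²
R₍0₎ = ρL/A = (1.70×10^-8)(3980)/(1.815e-04) = 0.3729 Ω
R₍43.9₎ = R₍0₎(1 + αΔT) = 0.3729 × (1 + 0.004×43.9) = 0.4383 Ω
V = IR = 305 × 0.4383 = 134 V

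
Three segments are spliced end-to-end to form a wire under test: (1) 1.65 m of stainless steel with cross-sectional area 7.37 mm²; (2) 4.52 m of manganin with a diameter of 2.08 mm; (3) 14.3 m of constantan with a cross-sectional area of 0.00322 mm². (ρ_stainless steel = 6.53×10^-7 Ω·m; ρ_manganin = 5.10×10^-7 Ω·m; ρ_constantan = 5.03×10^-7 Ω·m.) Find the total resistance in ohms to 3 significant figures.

2230 Ω

Seg 1: A = 7.37 mm² = 7.370e-06 m²
R_1 = (6.53×10^-7)(1.65)/(7.370e-06) = 0.1462 Ω
Seg 2: A = π(d/2)² = π(1.0400e-03 m)² = 3.398e-06 m²
R_2 = (5.10×10^-7)(4.52)/(3.398e-06) = 0.6784 Ω
Seg 3: A = 0.00322 mm² = 3.220e-09 m²
R_3 = (5.03×10^-7)(14.3)/(3.220e-09) = 2234 Ω
R_total = R_1 + R_2 + R_3 = 2230 Ω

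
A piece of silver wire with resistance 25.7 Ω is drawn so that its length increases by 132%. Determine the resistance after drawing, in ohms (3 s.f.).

k = 1 + 132/100 = 2.32; volume constant ⇒ A' = A/k, so R' = k²R.
R' = 5.382 × 25.7 = 138 Ω

138 Ω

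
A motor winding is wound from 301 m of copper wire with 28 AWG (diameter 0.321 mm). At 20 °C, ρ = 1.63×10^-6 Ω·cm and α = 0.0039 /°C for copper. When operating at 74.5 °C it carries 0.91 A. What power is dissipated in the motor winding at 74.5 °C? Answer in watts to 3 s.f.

ρ = 1.63×10^-6 Ω·cm = 1.63×10^-8 Ω·m
A = π(0.321/2 mm)² = π(1.6050e-04 m)² = 8.093e-08 m²
R₍20₎ = ρL/A = (1.63×10^-8)(301)/(8.093e-08) = 60.63 Ω
R₍74.5₎ = R₍20₎(1 + αΔT) = 60.63 × (1 + 0.0039×54.5) = 73.51 Ω
P = I²R = (0.91)² × 73.51 = 60.9 W

60.9 W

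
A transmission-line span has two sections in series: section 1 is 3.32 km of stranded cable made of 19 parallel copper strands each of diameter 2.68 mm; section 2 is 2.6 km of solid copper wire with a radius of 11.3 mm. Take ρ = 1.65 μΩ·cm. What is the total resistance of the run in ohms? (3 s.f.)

0.618 Ω

ρ = 1.65 μΩ·cm = 1.65×10^-8 Ω·m
Section 1: A_strand = π(1.3400e-03)² = 5.641e-06 m²; R₁ = ρL/(N·A_s) = (1.65×10^-8)(3320)/(19×5.641e-06) = 0.5111 Ω
Section 2: A = πr² = π(1.1300e-02 m)² = 4.011e-04 m²
R₂ = (1.65×10^-8)(2600)/(4.011e-04) = 0.1069 Ω
R = R₁ + R₂ = 0.618 Ω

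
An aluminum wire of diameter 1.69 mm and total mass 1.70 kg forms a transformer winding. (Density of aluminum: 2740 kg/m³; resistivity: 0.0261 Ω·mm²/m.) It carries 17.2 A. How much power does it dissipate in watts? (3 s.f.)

952 W

ρ = 0.0261 Ω·mm²/m = 2.61×10^-8 Ω·m
A = π(d/2)² = π(8.4500e-04 m)² = 2.2432e-06 m²
L = m/(density·A) = 1.7/(2740×2.2432e-06) = 276.6 m
R = ρL/A = (2.61×10^-8)(276.6)/(2.2432e-06) = 3.218 Ω
P = I²R = (17.2)² × 3.218 = 952 W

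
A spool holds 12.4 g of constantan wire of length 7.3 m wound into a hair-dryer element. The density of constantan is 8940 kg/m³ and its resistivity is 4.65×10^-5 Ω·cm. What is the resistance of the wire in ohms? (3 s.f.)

ρ = 4.65×10^-5 Ω·cm = 4.65×10^-7 Ω·m
A = m/(density·L) = 0.0124/(8940×7.3) = 1.9000e-07 m²
R = ρL/A = (4.65×10^-7)(7.3)/(1.9000e-07) = 17.9 Ω

17.9 Ω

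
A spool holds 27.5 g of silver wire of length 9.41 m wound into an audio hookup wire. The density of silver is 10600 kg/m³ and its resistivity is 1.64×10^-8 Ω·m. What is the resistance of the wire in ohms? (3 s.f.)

A = m/(density·L) = 0.0275/(10600×9.41) = 2.7570e-07 m²
R = ρL/A = (1.64×10^-8)(9.41)/(2.7570e-07) = 0.560 Ω

0.560 Ω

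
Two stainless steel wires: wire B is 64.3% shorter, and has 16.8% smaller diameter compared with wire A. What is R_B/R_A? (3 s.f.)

0.516

R ∝ L/d², so R_B/R_A = (1 − 64.3/100) × (1 − 16.8/100)⁻²
= 0.357 × 1.445 = 0.516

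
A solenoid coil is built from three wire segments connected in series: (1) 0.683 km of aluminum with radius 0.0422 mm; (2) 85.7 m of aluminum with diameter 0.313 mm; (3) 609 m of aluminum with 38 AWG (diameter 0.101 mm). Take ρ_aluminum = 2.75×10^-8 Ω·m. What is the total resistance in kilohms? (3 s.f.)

5.48 kΩ

Seg 1: A = πr² = π(4.2200e-05 m)² = 5.595e-09 m²
R_1 = (2.75×10^-8)(683)/(5.595e-09) = 3357 Ω
Seg 2: A = π(d/2)² = π(1.5650e-04 m)² = 7.694e-08 m²
R_2 = (2.75×10^-8)(85.7)/(7.694e-08) = 30.63 Ω
Seg 3: A = π(0.101/2 mm)² = π(5.0500e-05 m)² = 8.012e-09 m²
R_3 = (2.75×10^-8)(609)/(8.012e-09) = 2090 Ω
R_total = R_1 + R_2 + R_3 = 5.48 kΩ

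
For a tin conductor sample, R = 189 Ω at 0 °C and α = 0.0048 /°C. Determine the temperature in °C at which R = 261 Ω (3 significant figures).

R = R₀(1 + α(T − T₀)) ⇒ T = T₀ + (R/R₀ − 1)/α
T = 0 + (261/189 − 1)/0.0048 = 0 + (0.381)/0.0048 = 79.4 °C

79.4 °C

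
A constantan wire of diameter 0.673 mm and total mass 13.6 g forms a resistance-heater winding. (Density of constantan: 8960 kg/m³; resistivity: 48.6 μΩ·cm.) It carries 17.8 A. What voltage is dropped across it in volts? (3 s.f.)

104 V

ρ = 48.6 μΩ·cm = 4.86×10^-7 Ω·m
A = π(d/2)² = π(3.3650e-04 m)² = 3.5573e-07 m²
L = m/(density·A) = 0.0136/(8960×3.5573e-07) = 4.267 m
R = ρL/A = (4.86×10^-7)(4.267)/(3.5573e-07) = 5.829 Ω
V = IR = 17.8 × 5.829 = 104 V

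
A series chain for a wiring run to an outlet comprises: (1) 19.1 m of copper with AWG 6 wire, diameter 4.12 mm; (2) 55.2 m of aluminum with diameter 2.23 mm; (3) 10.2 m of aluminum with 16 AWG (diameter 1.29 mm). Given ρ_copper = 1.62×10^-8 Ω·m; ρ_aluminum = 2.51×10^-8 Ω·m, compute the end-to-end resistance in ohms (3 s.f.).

0.574 Ω

Seg 1: A = π(4.12/2 mm)² = π(2.0600e-03 m)² = 1.333e-05 m²
R_1 = (1.62×10^-8)(19.1)/(1.333e-05) = 0.02321 Ω
Seg 2: A = π(d/2)² = π(1.1150e-03 m)² = 3.906e-06 m²
R_2 = (2.51×10^-8)(55.2)/(3.906e-06) = 0.3547 Ω
Seg 3: A = π(1.29/2 mm)² = π(6.4500e-04 m)² = 1.307e-06 m²
R_3 = (2.51×10^-8)(10.2)/(1.307e-06) = 0.1959 Ω
R_total = R_1 + R_2 + R_3 = 0.574 Ω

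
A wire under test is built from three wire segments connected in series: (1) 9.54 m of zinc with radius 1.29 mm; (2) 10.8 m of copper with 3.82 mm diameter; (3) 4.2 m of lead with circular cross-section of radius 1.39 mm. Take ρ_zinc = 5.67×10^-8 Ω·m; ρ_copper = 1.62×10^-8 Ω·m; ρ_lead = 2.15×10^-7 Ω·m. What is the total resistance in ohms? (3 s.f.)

0.268 Ω

Seg 1: A = πr² = π(1.2900e-03 m)² = 5.228e-06 m²
R_1 = (5.67×10^-8)(9.54)/(5.228e-06) = 0.1035 Ω
Seg 2: A = π(d/2)² = π(1.9100e-03 m)² = 1.146e-05 m²
R_2 = (1.62×10^-8)(10.8)/(1.146e-05) = 0.01527 Ω
Seg 3: A = πr² = π(1.3900e-03 m)² = 6.070e-06 m²
R_3 = (2.15×10^-7)(4.2)/(6.070e-06) = 0.1488 Ω
R_total = R_1 + R_2 + R_3 = 0.268 Ω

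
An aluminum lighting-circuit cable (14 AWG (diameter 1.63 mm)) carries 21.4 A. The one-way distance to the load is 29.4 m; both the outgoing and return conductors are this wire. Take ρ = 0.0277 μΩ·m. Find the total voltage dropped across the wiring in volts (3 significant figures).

ρ = 0.0277 μΩ·m = 2.77×10^-8 Ω·m
A = π(1.63/2 mm)² = π(8.1500e-04 m)² = 2.087e-06 m²
Total conductor length (both ways) L = 2 × 29.4 = 58.8 m
R = ρL/A = (2.77×10^-8)(58.8)/(2.087e-06) = 0.7805 Ω
V = IR = 21.4 × 0.7805 = 16.7 V

16.7 V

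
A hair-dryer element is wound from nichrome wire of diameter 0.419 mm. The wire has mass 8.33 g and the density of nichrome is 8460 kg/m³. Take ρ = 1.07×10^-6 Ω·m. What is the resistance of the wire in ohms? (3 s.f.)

A = π(d/2)² = π(2.0950e-04 m)² = 1.3789e-07 m²
L = m/(density·A) = 0.00833/(8460×1.3789e-07) = 7.141 m
R = ρL/A = (1.07×10^-6)(7.141)/(1.3789e-07) = 55.4 Ω

55.4 Ω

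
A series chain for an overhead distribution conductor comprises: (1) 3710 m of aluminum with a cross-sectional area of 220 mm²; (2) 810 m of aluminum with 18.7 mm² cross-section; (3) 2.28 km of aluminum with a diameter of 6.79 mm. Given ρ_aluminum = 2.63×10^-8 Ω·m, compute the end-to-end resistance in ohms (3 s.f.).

Seg 1: A = 220 mm² = 2.200e-04 m²
R_1 = (2.63×10^-8)(3710)/(2.200e-04) = 0.4435 Ω
Seg 2: A = 18.7 mm² = 1.870e-05 m²
R_2 = (2.63×10^-8)(810)/(1.870e-05) = 1.139 Ω
Seg 3: A = π(d/2)² = π(3.3950e-03 m)² = 3.621e-05 m²
R_3 = (2.63×10^-8)(2280)/(3.621e-05) = 1.656 Ω
R_total = R_1 + R_2 + R_3 = 3.24 Ω

3.24 Ω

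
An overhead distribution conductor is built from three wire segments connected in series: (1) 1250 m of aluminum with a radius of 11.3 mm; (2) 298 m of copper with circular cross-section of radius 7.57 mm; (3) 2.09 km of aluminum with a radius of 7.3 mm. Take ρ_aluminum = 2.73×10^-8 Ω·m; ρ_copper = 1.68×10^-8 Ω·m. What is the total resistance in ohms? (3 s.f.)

Seg 1: A = πr² = π(1.1300e-02 m)² = 4.011e-04 m²
R_1 = (2.73×10^-8)(1250)/(4.011e-04) = 0.08507 Ω
Seg 2: A = πr² = π(7.5700e-03 m)² = 1.800e-04 m²
R_2 = (1.68×10^-8)(298)/(1.800e-04) = 0.02781 Ω
Seg 3: A = πr² = π(7.3000e-03 m)² = 1.674e-04 m²
R_3 = (2.73×10^-8)(2090)/(1.674e-04) = 0.3408 Ω
R_total = R_1 + R_2 + R_3 = 0.454 Ω

0.454 Ω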